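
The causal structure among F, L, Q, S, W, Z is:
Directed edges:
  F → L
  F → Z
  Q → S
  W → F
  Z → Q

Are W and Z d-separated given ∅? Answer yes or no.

No — W and Z are d-connected given ∅.

Bayes-Ball from W | ∅ reaches {F,L,Q,S,Z}.
Z ∈ reach(W|∅) ⇒ W ⊥̸ Z | ∅.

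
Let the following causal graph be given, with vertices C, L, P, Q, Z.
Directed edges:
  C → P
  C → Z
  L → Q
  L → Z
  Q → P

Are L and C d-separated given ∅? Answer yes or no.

Yes — L ⊥ C | ∅.

Bayes-Ball from L | ∅ reaches {P,Q,Z}.
C ∉ reach(L|∅) ⇒ L ⊥ C | ∅.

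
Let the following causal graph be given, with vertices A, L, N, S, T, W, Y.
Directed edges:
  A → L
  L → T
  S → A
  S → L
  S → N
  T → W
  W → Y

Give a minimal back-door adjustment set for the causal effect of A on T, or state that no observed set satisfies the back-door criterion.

A→T: minimal back-door set {S}.

desc(A)\{A}={L,T,W,Y}; candidates ⊆ {N,S}.
size 0: {}; under {} A still reaches {L,N,S,T,W,Y} ∋ T.
{S}: A⊥T given {S} in G with A→· removed — back-door holds.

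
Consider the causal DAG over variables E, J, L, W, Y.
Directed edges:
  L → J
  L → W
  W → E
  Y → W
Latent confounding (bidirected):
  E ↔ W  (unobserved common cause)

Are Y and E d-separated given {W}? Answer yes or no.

No — Y and E are d-connected given {W}.

Bayes-Ball from Y | {W} reaches {E,J,L}.
E ∈ reach(Y|{W}) ⇒ Y ⊥̸ E | {W}.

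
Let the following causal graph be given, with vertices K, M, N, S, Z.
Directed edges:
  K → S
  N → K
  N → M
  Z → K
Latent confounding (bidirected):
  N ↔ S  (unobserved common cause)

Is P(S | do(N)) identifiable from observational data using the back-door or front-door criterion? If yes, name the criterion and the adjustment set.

P(S|do(N)): frontdoor, adjust for {K}.

desc(N)\{N}={K,M,S}; candidates ⊆ {Z}.
N↔S: latent back-door arc(s) into N.
size 0: {}; under {} N still reaches {S} ∋ S.
size 1: {Z}; under {Z} N still reaches {S} ∋ S.
N↔S cannot be blocked by any observed set — no back-door set.
{K}: (i) intercepts every directed N→S path; (ii) no back-door N→{K}; (iii) {N} blocks every back-door {K}→S. Front-door holds.
P(S|do(N)) = Σ_{K} P(K|N) Σ_{N'} P(S|K,N')P(N').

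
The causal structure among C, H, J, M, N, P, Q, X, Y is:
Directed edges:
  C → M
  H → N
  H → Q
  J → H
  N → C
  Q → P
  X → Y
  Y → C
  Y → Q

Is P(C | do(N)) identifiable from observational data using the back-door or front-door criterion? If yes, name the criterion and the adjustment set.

desc(N)\{N}={C,M}; candidates ⊆ {H,J,P,Q,X,Y}.
∅: N⊥C given ∅ in G with N→· removed — back-door holds.
P(C|do(N)) = P(C|N) — no adjustment needed.

P(C|do(N)): backdoor, adjust for ∅.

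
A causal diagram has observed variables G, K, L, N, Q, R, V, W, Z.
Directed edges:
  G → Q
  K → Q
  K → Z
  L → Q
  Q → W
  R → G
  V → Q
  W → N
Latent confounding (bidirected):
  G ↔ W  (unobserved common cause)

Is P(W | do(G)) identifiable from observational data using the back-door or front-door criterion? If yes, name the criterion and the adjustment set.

desc(G)\{G}={N,Q,W}; candidates ⊆ {K,L,R,V,Z}.
G↔W: latent back-door arc(s) into G.
size 0: {}; under {} G still reaches {N,R,W} ∋ W.
size 1: {K}, {L}, {R} …(+2); under {K} G still reaches {N,R,W} ∋ W.
size 2: {K,L}, {K,R}, {K,V} …(+7); under {K,L} G still reaches {N,R,W} ∋ W.
G↔W cannot be blocked by any observed set — no back-door set.
{Q}: (i) intercepts every directed G→W path; (ii) no back-door G→{Q}; (iii) {G} blocks every back-door {Q}→W. Front-door holds.
P(W|do(G)) = Σ_{Q} P(Q|G) Σ_{G'} P(W|Q,G')P(G').

P(W|do(G)): frontdoor, adjust for {Q}.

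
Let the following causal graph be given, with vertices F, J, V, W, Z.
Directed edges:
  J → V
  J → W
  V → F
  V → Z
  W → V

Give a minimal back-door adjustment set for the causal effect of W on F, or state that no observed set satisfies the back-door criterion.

W→F: minimal back-door set {J}.

desc(W)\{W}={F,V,Z}; candidates ⊆ {J}.
size 0: {}; under {} W still reaches {F,J,V,Z} ∋ F.
{J}: W⊥F given {J} in G with W→· removed — back-door holds.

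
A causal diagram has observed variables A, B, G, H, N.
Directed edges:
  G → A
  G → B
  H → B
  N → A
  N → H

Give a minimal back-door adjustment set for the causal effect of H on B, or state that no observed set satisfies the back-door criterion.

desc(H)\{H}={B}; candidates ⊆ {A,G,N}.
∅: H⊥B given ∅ in G with H→· removed — back-door holds.

H→B: minimal back-door set ∅.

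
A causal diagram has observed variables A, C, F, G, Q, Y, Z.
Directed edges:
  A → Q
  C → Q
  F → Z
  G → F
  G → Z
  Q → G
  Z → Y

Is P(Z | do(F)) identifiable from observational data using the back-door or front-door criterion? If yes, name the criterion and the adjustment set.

desc(F)\{F}={Y,Z}; candidates ⊆ {A,C,G,Q}.
size 0: {}; under {} F still reaches {A,C,G,Q,Y,Z} ∋ Z.
{G}: F⊥Z given {G} in G with F→· removed — back-door holds.
P(Z|do(F)) = Σ_{G} P(Z|F,G)·P(G).

P(Z|do(F)): backdoor, adjust for {G}.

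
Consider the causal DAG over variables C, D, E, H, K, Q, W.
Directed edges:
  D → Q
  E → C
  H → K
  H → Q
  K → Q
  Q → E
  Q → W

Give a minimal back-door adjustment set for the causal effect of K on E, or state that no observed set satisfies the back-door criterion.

K→E: minimal back-door set {H}.

desc(K)\{K}={C,E,Q,W}; candidates ⊆ {D,H}.
size 0: {}; under {} K still reaches {C,E,H,Q,W} ∋ E.
{H}: K⊥E given {H} in G with K→· removed — back-door holds.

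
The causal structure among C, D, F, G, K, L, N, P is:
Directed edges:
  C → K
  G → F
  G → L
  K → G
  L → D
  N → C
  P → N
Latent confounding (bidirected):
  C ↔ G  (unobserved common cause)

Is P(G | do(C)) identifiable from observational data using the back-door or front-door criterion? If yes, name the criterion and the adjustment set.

P(G|do(C)): frontdoor, adjust for {K}.

desc(C)\{C}={D,F,G,K,L}; candidates ⊆ {N,P}.
C↔G: latent back-door arc(s) into C.
size 0: {}; under {} C still reaches {D,F,G,L,N,P} ∋ G.
size 1: {N}, {P}; under {N} C still reaches {D,F,G,L} ∋ G.
size 2: {N,P}; under {N,P} C still reaches {D,F,G,L} ∋ G.
C↔G cannot be blocked by any observed set — no back-door set.
{K}: (i) intercepts every directed C→G path; (ii) no back-door C→{K}; (iii) {C} blocks every back-door {K}→G. Front-door holds.
P(G|do(C)) = Σ_{K} P(K|C) Σ_{C'} P(G|K,C')P(C').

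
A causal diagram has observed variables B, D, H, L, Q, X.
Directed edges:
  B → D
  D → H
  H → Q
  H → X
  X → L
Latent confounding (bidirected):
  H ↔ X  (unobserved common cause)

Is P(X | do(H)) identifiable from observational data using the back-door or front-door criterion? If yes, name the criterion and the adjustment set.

desc(H)\{H}={L,Q,X}; candidates ⊆ {B,D}.
H↔X: latent back-door arc(s) into H.
size 0: {}; under {} H still reaches {B,D,L,X} ∋ X.
size 1: {B}, {D}; under {B} H still reaches {D,L,X} ∋ X.
size 2: {B,D}; under {B,D} H still reaches {L,X} ∋ X.
H↔X cannot be blocked by any observed set — no back-door set.
No mediator lies on a directed H→…→X path.
Neither criterion identifies P(X|do(H)) in this graph.

P(X|do(H)): not identifiable (no BD/FD set).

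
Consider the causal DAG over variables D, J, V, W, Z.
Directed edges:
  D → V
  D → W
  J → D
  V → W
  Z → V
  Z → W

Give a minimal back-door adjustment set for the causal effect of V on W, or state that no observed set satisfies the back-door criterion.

V→W: minimal back-door set {D, Z}.

desc(V)\{V}={W}; candidates ⊆ {D,J,Z}.
size 0: {}; under {} V still reaches {D,J,W,Z} ∋ W.
size 1: {D}, {J}, {Z}; under {D} V still reaches {W,Z} ∋ W.
{D,Z}: V⊥W given {D,Z} in G with V→· removed — back-door holds.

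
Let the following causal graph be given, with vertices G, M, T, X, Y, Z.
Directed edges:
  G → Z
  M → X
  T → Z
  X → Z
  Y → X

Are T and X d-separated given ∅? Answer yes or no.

Yes — T ⊥ X | ∅.

Bayes-Ball from T | ∅ reaches {Z}.
X ∉ reach(T|∅) ⇒ T ⊥ X | ∅.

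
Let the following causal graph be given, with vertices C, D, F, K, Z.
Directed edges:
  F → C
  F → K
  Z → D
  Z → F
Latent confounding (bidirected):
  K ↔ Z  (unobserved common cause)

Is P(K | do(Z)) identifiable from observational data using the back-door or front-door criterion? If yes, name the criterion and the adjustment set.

P(K|do(Z)): frontdoor, adjust for {F}.

desc(Z)\{Z}={C,D,F,K}; candidates ⊆ {—}.
Z↔K: latent back-door arc(s) into Z.
size 0: {}; under {} Z still reaches {K} ∋ K.
Z↔K cannot be blocked by any observed set — no back-door set.
{F}: (i) intercepts every directed Z→K path; (ii) no back-door Z→{F}; (iii) {Z} blocks every back-door {F}→K. Front-door holds.
P(K|do(Z)) = Σ_{F} P(F|Z) Σ_{Z'} P(K|F,Z')P(Z').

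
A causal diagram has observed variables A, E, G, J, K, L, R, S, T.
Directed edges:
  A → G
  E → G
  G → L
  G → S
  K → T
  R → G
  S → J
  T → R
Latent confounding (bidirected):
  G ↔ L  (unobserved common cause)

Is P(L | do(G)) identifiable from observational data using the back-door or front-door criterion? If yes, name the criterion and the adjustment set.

desc(G)\{G}={J,L,S}; candidates ⊆ {A,E,K,R,T}.
G↔L: latent back-door arc(s) into G.
size 0: {}; under {} G still reaches {A,E,K,L,R,T} ∋ L.
size 1: {A}, {E}, {K} …(+2); under {A} G still reaches {E,K,L,R,T} ∋ L.
size 2: {A,E}, {A,K}, {A,R} …(+7); under {A,E} G still reaches {K,L,R,T} ∋ L.
G↔L cannot be blocked by any observed set — no back-door set.
No mediator lies on a directed G→…→L path.
Neither criterion identifies P(L|do(G)) in this graph.

P(L|do(G)): not identifiable (no BD/FD set).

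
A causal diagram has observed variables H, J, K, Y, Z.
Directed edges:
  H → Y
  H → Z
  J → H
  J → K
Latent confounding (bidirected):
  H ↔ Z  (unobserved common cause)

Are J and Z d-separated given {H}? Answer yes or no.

No — J and Z are d-connected given {H}.

Bayes-Ball from J | {H} reaches {K,Z}.
Z ∈ reach(J|{H}) ⇒ J ⊥̸ Z | {H}.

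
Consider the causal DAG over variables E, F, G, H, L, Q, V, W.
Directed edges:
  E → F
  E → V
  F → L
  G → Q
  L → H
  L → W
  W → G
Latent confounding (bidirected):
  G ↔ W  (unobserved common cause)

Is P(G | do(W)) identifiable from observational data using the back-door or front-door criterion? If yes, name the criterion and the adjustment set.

desc(W)\{W}={G,Q}; candidates ⊆ {E,F,H,L,V}.
W↔G: latent back-door arc(s) into W.
size 0: {}; under {} W still reaches {E,F,G,H,L,Q,V} ∋ G.
size 1: {E}, {F}, {H} …(+2); under {E} W still reaches {F,G,H,L,Q} ∋ G.
size 2: {E,F}, {E,H}, {E,L} …(+7); under {E,F} W still reaches {G,H,L,Q} ∋ G.
W↔G cannot be blocked by any observed set — no back-door set.
No mediator lies on a directed W→…→G path.
Neither criterion identifies P(G|do(W)) in this graph.

P(G|do(W)): not identifiable (no BD/FD set).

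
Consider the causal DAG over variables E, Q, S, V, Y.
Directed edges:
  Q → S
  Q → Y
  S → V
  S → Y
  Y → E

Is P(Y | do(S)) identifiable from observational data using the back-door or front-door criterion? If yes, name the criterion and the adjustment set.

desc(S)\{S}={E,V,Y}; candidates ⊆ {Q}.
size 0: {}; under {} S still reaches {E,Q,Y} ∋ Y.
{Q}: S⊥Y given {Q} in G with S→· removed — back-door holds.
P(Y|do(S)) = Σ_{Q} P(Y|S,Q)·P(Q).

P(Y|do(S)): backdoor, adjust for {Q}.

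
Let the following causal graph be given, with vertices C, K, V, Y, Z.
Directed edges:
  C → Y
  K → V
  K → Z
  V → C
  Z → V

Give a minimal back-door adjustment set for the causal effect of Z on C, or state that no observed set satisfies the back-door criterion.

desc(Z)\{Z}={C,V,Y}; candidates ⊆ {K}.
size 0: {}; under {} Z still reaches {C,K,V,Y} ∋ C.
{K}: Z⊥C given {K} in G with Z→· removed — back-door holds.

Z→C: minimal back-door set {K}.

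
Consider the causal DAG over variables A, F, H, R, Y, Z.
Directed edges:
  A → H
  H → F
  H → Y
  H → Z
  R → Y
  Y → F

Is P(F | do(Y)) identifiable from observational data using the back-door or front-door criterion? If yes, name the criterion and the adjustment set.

desc(Y)\{Y}={F}; candidates ⊆ {A,H,R,Z}.
size 0: {}; under {} Y still reaches {A,F,H,R,Z} ∋ F.
{H}: Y⊥F given {H} in G with Y→· removed — back-door holds.
P(F|do(Y)) = Σ_{H} P(F|Y,H)·P(H).

P(F|do(Y)): backdoor, adjust for {H}.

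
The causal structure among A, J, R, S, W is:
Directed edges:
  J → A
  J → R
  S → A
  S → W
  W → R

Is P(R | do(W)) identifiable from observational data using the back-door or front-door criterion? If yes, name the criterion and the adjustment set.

P(R|do(W)): backdoor, adjust for ∅.

desc(W)\{W}={R}; candidates ⊆ {A,J,S}.
∅: W⊥R given ∅ in G with W→· removed — back-door holds.
P(R|do(W)) = P(R|W) — no adjustment needed.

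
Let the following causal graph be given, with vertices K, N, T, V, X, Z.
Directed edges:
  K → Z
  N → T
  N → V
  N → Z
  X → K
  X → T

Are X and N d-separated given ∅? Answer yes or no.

Bayes-Ball from X | ∅ reaches {K,T,Z}.
N ∉ reach(X|∅) ⇒ X ⊥ N | ∅.

Yes — X ⊥ N | ∅.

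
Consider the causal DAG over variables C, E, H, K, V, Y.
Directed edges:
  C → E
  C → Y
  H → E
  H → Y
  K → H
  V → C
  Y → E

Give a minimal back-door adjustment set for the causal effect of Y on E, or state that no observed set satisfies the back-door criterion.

Y→E: minimal back-door set {C, H}.

desc(Y)\{Y}={E}; candidates ⊆ {C,H,K,V}.
size 0: {}; under {} Y still reaches {C,E,H,K,V} ∋ E.
size 1: {C}, {H}, {K} …(+1); under {C} Y still reaches {E,H,K} ∋ E.
{C,H}: Y⊥E given {C,H} in G with Y→· removed — back-door holds.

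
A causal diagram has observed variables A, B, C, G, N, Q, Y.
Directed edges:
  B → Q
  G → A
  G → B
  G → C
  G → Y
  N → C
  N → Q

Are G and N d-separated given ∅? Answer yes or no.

Bayes-Ball from G | ∅ reaches {A,B,C,Q,Y}.
N ∉ reach(G|∅) ⇒ G ⊥ N | ∅.

Yes — G ⊥ N | ∅.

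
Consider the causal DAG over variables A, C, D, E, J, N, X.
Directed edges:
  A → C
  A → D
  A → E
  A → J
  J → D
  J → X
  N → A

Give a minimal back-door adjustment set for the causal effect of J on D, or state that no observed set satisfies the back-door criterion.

desc(J)\{J}={D,X}; candidates ⊆ {A,C,E,N}.
size 0: {}; under {} J still reaches {A,C,D,E,N} ∋ D.
{A}: J⊥D given {A} in G with J→· removed — back-door holds.

J→D: minimal back-door set {A}.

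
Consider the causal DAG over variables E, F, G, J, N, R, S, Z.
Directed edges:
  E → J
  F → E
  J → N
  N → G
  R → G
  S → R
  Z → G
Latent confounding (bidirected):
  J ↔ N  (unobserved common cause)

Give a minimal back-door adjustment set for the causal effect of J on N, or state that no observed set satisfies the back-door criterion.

desc(J)\{J}={G,N}; candidates ⊆ {E,F,R,S,Z}.
J↔N: latent back-door arc(s) into J.
size 0: {}; under {} J still reaches {E,F,G,N} ∋ N.
size 1: {E}, {F}, {R} …(+2); under {E} J still reaches {G,N} ∋ N.
size 2: {E,F}, {E,R}, {E,S} …(+7); under {E,F} J still reaches {G,N} ∋ N.
J↔N cannot be blocked by any observed set — no back-door set.

J→N: no observed back-door set.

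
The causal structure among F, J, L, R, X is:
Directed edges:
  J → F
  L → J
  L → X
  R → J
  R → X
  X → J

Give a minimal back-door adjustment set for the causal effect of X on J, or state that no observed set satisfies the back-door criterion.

desc(X)\{X}={F,J}; candidates ⊆ {L,R}.
size 0: {}; under {} X still reaches {F,J,L,R} ∋ J.
size 1: {L}, {R}; under {L} X still reaches {F,J,R} ∋ J.
{L,R}: X⊥J given {L,R} in G with X→· removed — back-door holds.

X→J: minimal back-door set {L, R}.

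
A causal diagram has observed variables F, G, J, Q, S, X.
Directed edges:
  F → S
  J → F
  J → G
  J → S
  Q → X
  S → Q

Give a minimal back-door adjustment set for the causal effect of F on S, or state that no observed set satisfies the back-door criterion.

desc(F)\{F}={Q,S,X}; candidates ⊆ {G,J}.
size 0: {}; under {} F still reaches {G,J,Q,S,X} ∋ S.
{J}: F⊥S given {J} in G with F→· removed — back-door holds.

F→S: minimal back-door set {J}.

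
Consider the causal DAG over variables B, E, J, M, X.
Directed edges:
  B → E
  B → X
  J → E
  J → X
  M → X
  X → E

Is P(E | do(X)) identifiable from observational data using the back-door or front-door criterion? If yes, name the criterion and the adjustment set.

desc(X)\{X}={E}; candidates ⊆ {B,J,M}.
size 0: {}; under {} X still reaches {B,E,J,M} ∋ E.
size 1: {B}, {J}, {M}; under {B} X still reaches {E,J,M} ∋ E.
{B,J}: X⊥E given {B,J} in G with X→· removed — back-door holds.
P(E|do(X)) = Σ_{B,J} P(E|X,B,J)·P(B,J).

P(E|do(X)): backdoor, adjust for {B, J}.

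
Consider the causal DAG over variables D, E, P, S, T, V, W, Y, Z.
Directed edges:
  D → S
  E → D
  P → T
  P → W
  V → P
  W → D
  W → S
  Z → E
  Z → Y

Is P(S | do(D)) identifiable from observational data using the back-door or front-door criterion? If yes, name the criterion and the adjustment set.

P(S|do(D)): backdoor, adjust for {W}.

desc(D)\{D}={S}; candidates ⊆ {E,P,T,V,W,Y,Z}.
size 0: {}; under {} D still reaches {E,P,S,T,V,W,Y,Z} ∋ S.
{W}: D⊥S given {W} in G with D→· removed — back-door holds.
P(S|do(D)) = Σ_{W} P(S|D,W)·P(W).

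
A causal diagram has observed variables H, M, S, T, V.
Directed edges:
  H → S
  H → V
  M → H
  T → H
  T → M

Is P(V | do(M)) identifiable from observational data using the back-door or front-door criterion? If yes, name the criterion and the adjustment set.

P(V|do(M)): backdoor, adjust for {T}.

desc(M)\{M}={H,S,V}; candidates ⊆ {T}.
size 0: {}; under {} M still reaches {H,S,T,V} ∋ V.
{T}: M⊥V given {T} in G with M→· removed — back-door holds.
P(V|do(M)) = Σ_{T} P(V|M,T)·P(T).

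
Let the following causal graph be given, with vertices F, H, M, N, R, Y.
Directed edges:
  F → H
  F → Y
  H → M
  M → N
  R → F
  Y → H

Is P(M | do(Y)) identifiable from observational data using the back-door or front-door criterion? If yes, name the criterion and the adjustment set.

desc(Y)\{Y}={H,M,N}; candidates ⊆ {F,R}.
size 0: {}; under {} Y still reaches {F,H,M,N,R} ∋ M.
{F}: Y⊥M given {F} in G with Y→· removed — back-door holds.
P(M|do(Y)) = Σ_{F} P(M|Y,F)·P(F).

P(M|do(Y)): backdoor, adjust for {F}.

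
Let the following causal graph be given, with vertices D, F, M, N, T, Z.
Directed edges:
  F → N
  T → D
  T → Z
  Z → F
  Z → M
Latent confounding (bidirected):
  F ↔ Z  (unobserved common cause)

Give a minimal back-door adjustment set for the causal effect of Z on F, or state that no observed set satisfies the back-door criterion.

desc(Z)\{Z}={F,M,N}; candidates ⊆ {D,T}.
Z↔F: latent back-door arc(s) into Z.
size 0: {}; under {} Z still reaches {D,F,N,T} ∋ F.
size 1: {D}, {T}; under {D} Z still reaches {F,N,T} ∋ F.
size 2: {D,T}; under {D,T} Z still reaches {F,N} ∋ F.
Z↔F cannot be blocked by any observed set — no back-door set.

Z→F: no observed back-door set.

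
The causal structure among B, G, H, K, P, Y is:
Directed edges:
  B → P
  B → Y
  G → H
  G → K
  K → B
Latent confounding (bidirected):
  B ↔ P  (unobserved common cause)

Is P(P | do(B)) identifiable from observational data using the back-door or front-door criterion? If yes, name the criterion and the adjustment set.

P(P|do(B)): not identifiable (no BD/FD set).

desc(B)\{B}={P,Y}; candidates ⊆ {G,H,K}.
B↔P: latent back-door arc(s) into B.
size 0: {}; under {} B still reaches {G,H,K,P} ∋ P.
size 1: {G}, {H}, {K}; under {G} B still reaches {K,P} ∋ P.
size 2: {G,H}, {G,K}, {H,K}; under {G,H} B still reaches {K,P} ∋ P.
B↔P cannot be blocked by any observed set — no back-door set.
No mediator lies on a directed B→…→P path.
Neither criterion identifies P(P|do(B)) in this graph.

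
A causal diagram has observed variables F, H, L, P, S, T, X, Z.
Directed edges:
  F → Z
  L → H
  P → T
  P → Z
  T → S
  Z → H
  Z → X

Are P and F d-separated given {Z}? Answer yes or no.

No — P and F are d-connected given {Z}.

Bayes-Ball from P | {Z} reaches {F,S,T}.
F ∈ reach(P|{Z}) ⇒ P ⊥̸ F | {Z}.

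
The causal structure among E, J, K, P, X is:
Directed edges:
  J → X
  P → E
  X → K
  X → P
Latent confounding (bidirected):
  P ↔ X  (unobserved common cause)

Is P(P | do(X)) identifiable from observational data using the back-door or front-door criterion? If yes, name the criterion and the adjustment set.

P(P|do(X)): not identifiable (no BD/FD set).

desc(X)\{X}={E,K,P}; candidates ⊆ {J}.
X↔P: latent back-door arc(s) into X.
size 0: {}; under {} X still reaches {E,J,P} ∋ P.
size 1: {J}; under {J} X still reaches {E,P} ∋ P.
X↔P cannot be blocked by any observed set — no back-door set.
No mediator lies on a directed X→…→P path.
Neither criterion identifies P(P|do(X)) in this graph.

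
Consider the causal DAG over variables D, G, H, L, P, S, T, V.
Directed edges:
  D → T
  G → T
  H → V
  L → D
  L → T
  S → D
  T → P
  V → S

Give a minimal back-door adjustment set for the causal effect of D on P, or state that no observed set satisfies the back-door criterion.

desc(D)\{D}={P,T}; candidates ⊆ {G,H,L,S,V}.
size 0: {}; under {} D still reaches {H,L,P,S,T,V} ∋ P.
{L}: D⊥P given {L} in G with D→· removed — back-door holds.

D→P: minimal back-door set {L}.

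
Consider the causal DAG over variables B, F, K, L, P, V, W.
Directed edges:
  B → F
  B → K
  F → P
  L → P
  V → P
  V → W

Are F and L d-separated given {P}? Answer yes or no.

Bayes-Ball from F | {P} reaches {B,K,L,V,W}.
L ∈ reach(F|{P}) ⇒ F ⊥̸ L | {P}.

No — F and L are d-connected given {P}.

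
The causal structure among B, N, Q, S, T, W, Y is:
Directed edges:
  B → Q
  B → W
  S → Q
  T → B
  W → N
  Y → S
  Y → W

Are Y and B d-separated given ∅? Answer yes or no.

Yes — Y ⊥ B | ∅.

Bayes-Ball from Y | ∅ reaches {N,Q,S,W}.
B ∉ reach(Y|∅) ⇒ Y ⊥ B | ∅.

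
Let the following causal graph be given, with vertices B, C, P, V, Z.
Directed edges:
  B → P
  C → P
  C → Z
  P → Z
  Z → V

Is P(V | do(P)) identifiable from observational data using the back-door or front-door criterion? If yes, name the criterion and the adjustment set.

desc(P)\{P}={V,Z}; candidates ⊆ {B,C}.
size 0: {}; under {} P still reaches {B,C,V,Z} ∋ V.
{C}: P⊥V given {C} in G with P→· removed — back-door holds.
P(V|do(P)) = Σ_{C} P(V|P,C)·P(C).

P(V|do(P)): backdoor, adjust for {C}.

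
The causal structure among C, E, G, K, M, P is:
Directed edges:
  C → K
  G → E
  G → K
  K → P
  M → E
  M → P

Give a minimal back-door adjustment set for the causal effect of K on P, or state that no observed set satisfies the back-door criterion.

desc(K)\{K}={P}; candidates ⊆ {C,E,G,M}.
∅: K⊥P given ∅ in G with K→· removed — back-door holds.

K→P: minimal back-door set ∅.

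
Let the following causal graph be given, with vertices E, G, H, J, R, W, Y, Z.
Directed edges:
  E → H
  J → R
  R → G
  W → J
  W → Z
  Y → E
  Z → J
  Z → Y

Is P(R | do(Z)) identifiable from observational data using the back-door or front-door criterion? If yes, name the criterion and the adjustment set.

P(R|do(Z)): backdoor, adjust for {W}.

desc(Z)\{Z}={E,G,H,J,R,Y}; candidates ⊆ {W}.
size 0: {}; under {} Z still reaches {G,J,R,W} ∋ R.
{W}: Z⊥R given {W} in G with Z→· removed — back-door holds.
P(R|do(Z)) = Σ_{W} P(R|Z,W)·P(W).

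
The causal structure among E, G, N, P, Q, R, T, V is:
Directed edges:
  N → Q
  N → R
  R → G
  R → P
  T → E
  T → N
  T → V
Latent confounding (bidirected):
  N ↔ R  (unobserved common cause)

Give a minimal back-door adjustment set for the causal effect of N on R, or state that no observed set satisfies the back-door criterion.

N→R: no observed back-door set.

desc(N)\{N}={G,P,Q,R}; candidates ⊆ {E,T,V}.
N↔R: latent back-door arc(s) into N.
size 0: {}; under {} N still reaches {E,G,P,R,T,V} ∋ R.
size 1: {E}, {T}, {V}; under {E} N still reaches {G,P,R,T,V} ∋ R.
size 2: {E,T}, {E,V}, {T,V}; under {E,T} N still reaches {G,P,R} ∋ R.
N↔R cannot be blocked by any observed set — no back-door set.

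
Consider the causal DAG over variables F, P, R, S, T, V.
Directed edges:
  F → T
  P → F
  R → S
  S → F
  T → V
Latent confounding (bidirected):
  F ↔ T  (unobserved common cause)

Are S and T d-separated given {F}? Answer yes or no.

Bayes-Ball from S | {F} reaches {P,R,T,V}.
T ∈ reach(S|{F}) ⇒ S ⊥̸ T | {F}.

No — S and T are d-connected given {F}.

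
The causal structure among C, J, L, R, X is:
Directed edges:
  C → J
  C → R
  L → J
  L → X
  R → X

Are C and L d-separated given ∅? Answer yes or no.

Yes — C ⊥ L | ∅.

Bayes-Ball from C | ∅ reaches {J,R,X}.
L ∉ reach(C|∅) ⇒ C ⊥ L | ∅.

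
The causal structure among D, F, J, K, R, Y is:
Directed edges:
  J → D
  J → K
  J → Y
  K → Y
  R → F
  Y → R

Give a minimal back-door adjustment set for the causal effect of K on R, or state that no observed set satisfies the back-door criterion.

desc(K)\{K}={F,R,Y}; candidates ⊆ {D,J}.
size 0: {}; under {} K still reaches {D,F,J,R,Y} ∋ R.
{J}: K⊥R given {J} in G with K→· removed — back-door holds.

K→R: minimal back-door set {J}.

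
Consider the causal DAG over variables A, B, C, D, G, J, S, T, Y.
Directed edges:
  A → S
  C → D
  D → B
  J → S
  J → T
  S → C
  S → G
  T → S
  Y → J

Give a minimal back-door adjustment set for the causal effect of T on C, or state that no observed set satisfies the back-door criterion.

desc(T)\{T}={B,C,D,G,S}; candidates ⊆ {A,J,Y}.
size 0: {}; under {} T still reaches {B,C,D,G,J,S,Y} ∋ C.
{J}: T⊥C given {J} in G with T→· removed — back-door holds.

T→C: minimal back-door set {J}.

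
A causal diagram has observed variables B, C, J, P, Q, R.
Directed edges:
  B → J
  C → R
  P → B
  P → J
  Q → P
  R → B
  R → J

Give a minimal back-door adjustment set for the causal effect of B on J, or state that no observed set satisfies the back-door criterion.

desc(B)\{B}={J}; candidates ⊆ {C,P,Q,R}.
size 0: {}; under {} B still reaches {C,J,P,Q,R} ∋ J.
size 1: {C}, {P}, {Q} …(+1); under {C} B still reaches {J,P,Q,R} ∋ J.
{P,R}: B⊥J given {P,R} in G with B→· removed — back-door holds.

B→J: minimal back-door set {P, R}.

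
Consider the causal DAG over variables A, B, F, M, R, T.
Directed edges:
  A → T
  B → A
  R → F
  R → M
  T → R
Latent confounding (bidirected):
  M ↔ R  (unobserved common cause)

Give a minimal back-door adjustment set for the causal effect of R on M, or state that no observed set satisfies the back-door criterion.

desc(R)\{R}={F,M}; candidates ⊆ {A,B,T}.
R↔M: latent back-door arc(s) into R.
size 0: {}; under {} R still reaches {A,B,M,T} ∋ M.
size 1: {A}, {B}, {T}; under {A} R still reaches {M,T} ∋ M.
size 2: {A,B}, {A,T}, {B,T}; under {A,B} R still reaches {M,T} ∋ M.
R↔M cannot be blocked by any observed set — no back-door set.

R→M: no observed back-door set.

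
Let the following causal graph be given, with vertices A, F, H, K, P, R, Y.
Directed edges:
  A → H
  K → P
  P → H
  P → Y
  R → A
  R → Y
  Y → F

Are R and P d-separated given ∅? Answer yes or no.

Bayes-Ball from R | ∅ reaches {A,F,H,Y}.
P ∉ reach(R|∅) ⇒ R ⊥ P | ∅.

Yes — R ⊥ P | ∅.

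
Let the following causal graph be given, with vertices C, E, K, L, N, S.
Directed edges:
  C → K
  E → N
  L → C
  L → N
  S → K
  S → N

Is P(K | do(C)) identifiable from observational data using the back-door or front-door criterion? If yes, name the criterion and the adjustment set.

P(K|do(C)): backdoor, adjust for ∅.

desc(C)\{C}={K}; candidates ⊆ {E,L,N,S}.
∅: C⊥K given ∅ in G with C→· removed — back-door holds.
P(K|do(C)) = P(K|C) — no adjustment needed.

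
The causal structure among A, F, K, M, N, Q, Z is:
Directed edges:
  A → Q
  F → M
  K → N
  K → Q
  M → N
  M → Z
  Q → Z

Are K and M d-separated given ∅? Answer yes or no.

Bayes-Ball from K | ∅ reaches {N,Q,Z}.
M ∉ reach(K|∅) ⇒ K ⊥ M | ∅.

Yes — K ⊥ M | ∅.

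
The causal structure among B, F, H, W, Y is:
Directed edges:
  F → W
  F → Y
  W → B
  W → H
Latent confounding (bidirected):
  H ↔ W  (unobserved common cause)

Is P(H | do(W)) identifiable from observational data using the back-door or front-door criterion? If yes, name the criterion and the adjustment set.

desc(W)\{W}={B,H}; candidates ⊆ {F,Y}.
W↔H: latent back-door arc(s) into W.
size 0: {}; under {} W still reaches {F,H,Y} ∋ H.
size 1: {F}, {Y}; under {F} W still reaches {H} ∋ H.
size 2: {F,Y}; under {F,Y} W still reaches {H} ∋ H.
W↔H cannot be blocked by any observed set — no back-door set.
No mediator lies on a directed W→…→H path.
Neither criterion identifies P(H|do(W)) in this graph.

P(H|do(W)): not identifiable (no BD/FD set).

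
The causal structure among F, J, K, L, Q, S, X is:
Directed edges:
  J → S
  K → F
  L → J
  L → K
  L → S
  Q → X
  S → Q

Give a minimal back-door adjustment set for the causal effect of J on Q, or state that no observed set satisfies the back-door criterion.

J→Q: minimal back-door set {L}.

desc(J)\{J}={Q,S,X}; candidates ⊆ {F,K,L}.
size 0: {}; under {} J still reaches {F,K,L,Q,S,X} ∋ Q.
{L}: J⊥Q given {L} in G with J→· removed — back-door holds.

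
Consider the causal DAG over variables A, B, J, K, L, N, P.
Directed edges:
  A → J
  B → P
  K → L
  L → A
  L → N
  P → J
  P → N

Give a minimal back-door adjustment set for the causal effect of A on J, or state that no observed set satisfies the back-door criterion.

desc(A)\{A}={J}; candidates ⊆ {B,K,L,N,P}.
∅: A⊥J given ∅ in G with A→· removed — back-door holds.

A→J: minimal back-door set ∅.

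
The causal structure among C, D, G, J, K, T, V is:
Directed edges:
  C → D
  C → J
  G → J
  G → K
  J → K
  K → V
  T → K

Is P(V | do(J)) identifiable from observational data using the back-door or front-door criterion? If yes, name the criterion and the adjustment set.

P(V|do(J)): backdoor, adjust for {G}.

desc(J)\{J}={K,V}; candidates ⊆ {C,D,G,T}.
size 0: {}; under {} J still reaches {C,D,G,K,V} ∋ V.
{G}: J⊥V given {G} in G with J→· removed — back-door holds.
P(V|do(J)) = Σ_{G} P(V|J,G)·P(G).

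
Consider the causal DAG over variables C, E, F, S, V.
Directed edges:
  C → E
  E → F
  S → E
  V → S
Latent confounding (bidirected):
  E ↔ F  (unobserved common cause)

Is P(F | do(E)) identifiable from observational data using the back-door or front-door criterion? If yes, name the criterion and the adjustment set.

P(F|do(E)): not identifiable (no BD/FD set).

desc(E)\{E}={F}; candidates ⊆ {C,S,V}.
E↔F: latent back-door arc(s) into E.
size 0: {}; under {} E still reaches {C,F,S,V} ∋ F.
size 1: {C}, {S}, {V}; under {C} E still reaches {F,S,V} ∋ F.
size 2: {C,S}, {C,V}, {S,V}; under {C,S} E still reaches {F} ∋ F.
E↔F cannot be blocked by any observed set — no back-door set.
No mediator lies on a directed E→…→F path.
Neither criterion identifies P(F|do(E)) in this graph.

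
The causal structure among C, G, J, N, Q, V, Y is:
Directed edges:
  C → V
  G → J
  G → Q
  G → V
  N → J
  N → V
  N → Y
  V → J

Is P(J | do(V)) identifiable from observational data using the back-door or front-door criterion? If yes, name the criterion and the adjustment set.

desc(V)\{V}={J}; candidates ⊆ {C,G,N,Q,Y}.
size 0: {}; under {} V still reaches {C,G,J,N,Q,Y} ∋ J.
size 1: {C}, {G}, {N} …(+2); under {C} V still reaches {G,J,N,Q,Y} ∋ J.
{G,N}: V⊥J given {G,N} in G with V→· removed — back-door holds.
P(J|do(V)) = Σ_{G,N} P(J|V,G,N)·P(G,N).

P(J|do(V)): backdoor, adjust for {G, N}.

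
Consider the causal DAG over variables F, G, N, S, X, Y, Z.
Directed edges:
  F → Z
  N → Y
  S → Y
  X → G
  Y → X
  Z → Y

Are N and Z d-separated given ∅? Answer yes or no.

Bayes-Ball from N | ∅ reaches {G,X,Y}.
Z ∉ reach(N|∅) ⇒ N ⊥ Z | ∅.

Yes — N ⊥ Z | ∅.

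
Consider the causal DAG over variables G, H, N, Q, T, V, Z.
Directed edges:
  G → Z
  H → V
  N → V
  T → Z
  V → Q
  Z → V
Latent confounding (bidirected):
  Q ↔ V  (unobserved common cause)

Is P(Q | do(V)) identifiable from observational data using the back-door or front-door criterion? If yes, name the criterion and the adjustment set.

desc(V)\{V}={Q}; candidates ⊆ {G,H,N,T,Z}.
V↔Q: latent back-door arc(s) into V.
size 0: {}; under {} V still reaches {G,H,N,Q,T,Z} ∋ Q.
size 1: {G}, {H}, {N} …(+2); under {G} V still reaches {H,N,Q,T,Z} ∋ Q.
size 2: {G,H}, {G,N}, {G,T} …(+7); under {G,H} V still reaches {N,Q,T,Z} ∋ Q.
V↔Q cannot be blocked by any observed set — no back-door set.
No mediator lies on a directed V→…→Q path.
Neither criterion identifies P(Q|do(V)) in this graph.

P(Q|do(V)): not identifiable (no BD/FD set).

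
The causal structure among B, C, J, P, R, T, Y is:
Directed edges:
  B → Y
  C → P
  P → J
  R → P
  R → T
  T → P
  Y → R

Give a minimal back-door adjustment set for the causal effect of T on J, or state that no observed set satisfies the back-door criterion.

T→J: minimal back-door set {R}.

desc(T)\{T}={J,P}; candidates ⊆ {B,C,R,Y}.
size 0: {}; under {} T still reaches {B,J,P,R,Y} ∋ J.
{R}: T⊥J given {R} in G with T→· removed — back-door holds.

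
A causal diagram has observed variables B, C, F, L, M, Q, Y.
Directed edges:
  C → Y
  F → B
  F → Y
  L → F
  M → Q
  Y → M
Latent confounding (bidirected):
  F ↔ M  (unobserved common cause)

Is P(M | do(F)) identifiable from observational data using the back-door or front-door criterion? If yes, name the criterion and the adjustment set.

desc(F)\{F}={B,M,Q,Y}; candidates ⊆ {C,L}.
F↔M: latent back-door arc(s) into F.
size 0: {}; under {} F still reaches {L,M,Q} ∋ M.
size 1: {C}, {L}; under {C} F still reaches {L,M,Q} ∋ M.
size 2: {C,L}; under {C,L} F still reaches {M,Q} ∋ M.
F↔M cannot be blocked by any observed set — no back-door set.
{Y}: (i) intercepts every directed F→M path; (ii) no back-door F→{Y}; (iii) {F} blocks every back-door {Y}→M. Front-door holds.
P(M|do(F)) = Σ_{Y} P(Y|F) Σ_{F'} P(M|Y,F')P(F').

P(M|do(F)): frontdoor, adjust for {Y}.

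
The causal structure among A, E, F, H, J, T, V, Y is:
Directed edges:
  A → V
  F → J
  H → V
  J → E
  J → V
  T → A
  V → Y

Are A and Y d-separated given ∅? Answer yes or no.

No — A and Y are d-connected given ∅.

Bayes-Ball from A | ∅ reaches {T,V,Y}.
Y ∈ reach(A|∅) ⇒ A ⊥̸ Y | ∅.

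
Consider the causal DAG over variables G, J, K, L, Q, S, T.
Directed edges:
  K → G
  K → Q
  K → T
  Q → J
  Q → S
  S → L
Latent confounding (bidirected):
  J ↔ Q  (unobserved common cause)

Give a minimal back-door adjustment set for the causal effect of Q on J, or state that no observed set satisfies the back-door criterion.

Q→J: no observed back-door set.

desc(Q)\{Q}={J,L,S}; candidates ⊆ {G,K,T}.
Q↔J: latent back-door arc(s) into Q.
size 0: {}; under {} Q still reaches {G,J,K,T} ∋ J.
size 1: {G}, {K}, {T}; under {G} Q still reaches {J,K,T} ∋ J.
size 2: {G,K}, {G,T}, {K,T}; under {G,K} Q still reaches {J} ∋ J.
Q↔J cannot be blocked by any observed set — no back-door set.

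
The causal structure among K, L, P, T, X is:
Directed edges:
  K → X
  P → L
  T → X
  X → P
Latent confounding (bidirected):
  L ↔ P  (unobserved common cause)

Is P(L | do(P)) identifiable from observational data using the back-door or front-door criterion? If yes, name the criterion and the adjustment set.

desc(P)\{P}={L}; candidates ⊆ {K,T,X}.
P↔L: latent back-door arc(s) into P.
size 0: {}; under {} P still reaches {K,L,T,X} ∋ L.
size 1: {K}, {T}, {X}; under {K} P still reaches {L,T,X} ∋ L.
size 2: {K,T}, {K,X}, {T,X}; under {K,T} P still reaches {L,X} ∋ L.
P↔L cannot be blocked by any observed set — no back-door set.
No mediator lies on a directed P→…→L path.
Neither criterion identifies P(L|do(P)) in this graph.

P(L|do(P)): not identifiable (no BD/FD set).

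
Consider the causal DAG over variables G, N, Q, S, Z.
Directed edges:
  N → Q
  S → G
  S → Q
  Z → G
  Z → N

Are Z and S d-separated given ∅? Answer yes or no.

Bayes-Ball from Z | ∅ reaches {G,N,Q}.
S ∉ reach(Z|∅) ⇒ Z ⊥ S | ∅.

Yes — Z ⊥ S | ∅.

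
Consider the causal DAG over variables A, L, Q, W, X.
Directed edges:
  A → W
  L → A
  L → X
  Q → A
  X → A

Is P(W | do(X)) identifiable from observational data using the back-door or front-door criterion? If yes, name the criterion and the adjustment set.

P(W|do(X)): backdoor, adjust for {L}.

desc(X)\{X}={A,W}; candidates ⊆ {L,Q}.
size 0: {}; under {} X still reaches {A,L,W} ∋ W.
{L}: X⊥W given {L} in G with X→· removed — back-door holds.
P(W|do(X)) = Σ_{L} P(W|X,L)·P(L).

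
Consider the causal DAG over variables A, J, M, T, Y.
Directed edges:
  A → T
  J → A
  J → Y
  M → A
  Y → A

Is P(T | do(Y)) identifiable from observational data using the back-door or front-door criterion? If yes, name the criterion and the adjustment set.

P(T|do(Y)): backdoor, adjust for {J}.

desc(Y)\{Y}={A,T}; candidates ⊆ {J,M}.
size 0: {}; under {} Y still reaches {A,J,T} ∋ T.
{J}: Y⊥T given {J} in G with Y→· removed — back-door holds.
P(T|do(Y)) = Σ_{J} P(T|Y,J)·P(J).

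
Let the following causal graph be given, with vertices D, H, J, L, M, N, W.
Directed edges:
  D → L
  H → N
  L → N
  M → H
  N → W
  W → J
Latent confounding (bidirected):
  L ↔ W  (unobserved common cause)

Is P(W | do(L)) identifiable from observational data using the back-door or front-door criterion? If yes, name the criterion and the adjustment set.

P(W|do(L)): frontdoor, adjust for {N}.

desc(L)\{L}={J,N,W}; candidates ⊆ {D,H,M}.
L↔W: latent back-door arc(s) into L.
size 0: {}; under {} L still reaches {D,J,W} ∋ W.
size 1: {D}, {H}, {M}; under {D} L still reaches {J,W} ∋ W.
size 2: {D,H}, {D,M}, {H,M}; under {D,H} L still reaches {J,W} ∋ W.
L↔W cannot be blocked by any observed set — no back-door set.
{N}: (i) intercepts every directed L→W path; (ii) no back-door L→{N}; (iii) {L} blocks every back-door {N}→W. Front-door holds.
P(W|do(L)) = Σ_{N} P(N|L) Σ_{L'} P(W|N,L')P(L').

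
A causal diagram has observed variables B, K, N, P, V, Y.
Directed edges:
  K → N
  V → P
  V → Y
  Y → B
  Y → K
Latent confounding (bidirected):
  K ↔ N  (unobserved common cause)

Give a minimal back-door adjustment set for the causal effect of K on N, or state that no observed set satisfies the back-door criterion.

K→N: no observed back-door set.

desc(K)\{K}={N}; candidates ⊆ {B,P,V,Y}.
K↔N: latent back-door arc(s) into K.
size 0: {}; under {} K still reaches {B,N,P,V,Y} ∋ N.
size 1: {B}, {P}, {V} …(+1); under {B} K still reaches {N,P,V,Y} ∋ N.
size 2: {B,P}, {B,V}, {B,Y} …(+3); under {B,P} K still reaches {N,V,Y} ∋ N.
K↔N cannot be blocked by any observed set — no back-door set.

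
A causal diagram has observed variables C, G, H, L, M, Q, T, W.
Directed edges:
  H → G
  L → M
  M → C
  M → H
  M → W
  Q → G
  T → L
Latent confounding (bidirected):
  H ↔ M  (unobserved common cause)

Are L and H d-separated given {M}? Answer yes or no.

No — L and H are d-connected given {M}.

Bayes-Ball from L | {M} reaches {G,H,T}.
H ∈ reach(L|{M}) ⇒ L ⊥̸ H | {M}.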